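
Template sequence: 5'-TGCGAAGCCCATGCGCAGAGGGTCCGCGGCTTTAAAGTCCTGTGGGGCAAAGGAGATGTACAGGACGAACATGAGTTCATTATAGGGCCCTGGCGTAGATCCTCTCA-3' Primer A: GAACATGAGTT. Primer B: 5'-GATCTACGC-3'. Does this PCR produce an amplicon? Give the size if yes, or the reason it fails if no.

Yes — a 35 bp product.

Primer A (GAACATGAGTT) matches the top strand at positions 67–77; it acts as a forward primer.
Primer B's reverse complement is GCGTAGATC, matching the top strand at positions 93–101; it acts as a reverse primer.
The 3' ends face each other across positions 67–101, giving a 35 bp product.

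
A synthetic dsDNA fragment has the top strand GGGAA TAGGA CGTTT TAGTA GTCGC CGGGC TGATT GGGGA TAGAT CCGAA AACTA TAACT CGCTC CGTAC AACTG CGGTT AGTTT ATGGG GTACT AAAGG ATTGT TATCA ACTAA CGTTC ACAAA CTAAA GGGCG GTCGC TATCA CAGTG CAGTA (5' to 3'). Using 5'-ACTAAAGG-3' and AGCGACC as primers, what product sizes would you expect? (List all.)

The forward primer ACTAAAGG matches the top strand at positions 93–100, 125–132.
The reverse primer's reverse complement is GGTCGCT, matching at positions 135–141.
Each forward site pairs with the reverse site to give a product ending at position 141: sizes 49, 17 bp.

49 bp, 17 bp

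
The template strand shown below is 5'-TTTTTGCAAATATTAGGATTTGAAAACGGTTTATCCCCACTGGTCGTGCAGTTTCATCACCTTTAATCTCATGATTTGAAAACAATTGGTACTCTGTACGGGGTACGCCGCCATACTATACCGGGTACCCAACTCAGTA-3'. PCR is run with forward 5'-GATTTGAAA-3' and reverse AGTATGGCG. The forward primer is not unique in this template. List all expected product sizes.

The forward primer GATTTGAAA matches the top strand at positions 17–25, 73–81.
The reverse primer's reverse complement is CGCCATACT, matching at positions 109–117.
Each forward site pairs with the reverse site to give a product ending at position 117: sizes 101, 45 bp.

101 bp, 45 bp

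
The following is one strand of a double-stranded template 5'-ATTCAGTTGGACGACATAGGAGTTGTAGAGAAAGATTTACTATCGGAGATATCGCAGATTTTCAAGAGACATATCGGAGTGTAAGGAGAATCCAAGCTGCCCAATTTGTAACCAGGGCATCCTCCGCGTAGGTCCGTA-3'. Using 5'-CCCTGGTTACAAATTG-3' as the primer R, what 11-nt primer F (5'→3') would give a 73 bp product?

5'-GGAGATATCGC-3'

The reverse primer's reverse complement CAATTTGTAACCAGGG matches the template at positions 102–117, so the product ends at position 117.
A 73 bp product then starts at position 117 − 73 + 1 = 45.
The forward primer is identical to the top strand there: GGAGATATCGC.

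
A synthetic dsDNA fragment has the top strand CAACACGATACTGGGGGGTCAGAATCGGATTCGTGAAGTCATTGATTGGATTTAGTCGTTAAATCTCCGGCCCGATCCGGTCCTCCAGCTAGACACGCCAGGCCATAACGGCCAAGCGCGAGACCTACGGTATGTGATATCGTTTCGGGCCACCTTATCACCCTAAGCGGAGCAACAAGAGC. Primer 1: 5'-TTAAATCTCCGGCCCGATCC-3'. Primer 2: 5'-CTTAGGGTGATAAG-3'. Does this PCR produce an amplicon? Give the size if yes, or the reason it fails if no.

Primer 1 (TTAAATCTCCGGCCCGATCC) matches the top strand at positions 59–78; it acts as a forward primer.
Primer 2's reverse complement is CTTATCACCCTAAG, matching the top strand at positions 154–167; it acts as a reverse primer.
The 3' ends face each other across positions 59–167, giving a 109 bp product.

Yes — a 109 bp product.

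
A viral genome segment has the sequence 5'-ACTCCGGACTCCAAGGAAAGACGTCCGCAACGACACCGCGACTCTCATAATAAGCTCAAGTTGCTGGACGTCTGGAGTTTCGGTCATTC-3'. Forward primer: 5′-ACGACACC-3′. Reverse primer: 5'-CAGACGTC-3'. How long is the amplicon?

Scanning the template, ACGACACC occurs at positions 30–37; this primer anneals to the bottom strand there with its 3' end pointing downstream.
The reverse primer's reverse complement is GACGTCTG, which matches the template at positions 67–74.
The product runs from position 30 to position 74, so its length is 74 − 30 + 1 = 45 bp.

45 bp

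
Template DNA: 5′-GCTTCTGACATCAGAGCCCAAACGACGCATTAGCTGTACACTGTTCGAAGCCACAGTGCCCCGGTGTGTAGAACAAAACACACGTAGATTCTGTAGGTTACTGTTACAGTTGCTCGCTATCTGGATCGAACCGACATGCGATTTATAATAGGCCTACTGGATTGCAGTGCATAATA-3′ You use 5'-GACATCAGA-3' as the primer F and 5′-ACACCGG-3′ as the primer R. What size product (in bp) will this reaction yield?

61 bp

Scanning the template, GACATCAGA occurs at positions 7–15; this primer anneals to the bottom strand there with its 3' end pointing downstream.
Reverse complement of the reverse primer: CCGGTGT. This occurs on the top strand at positions 61–67.
The product runs from position 7 to position 67, so its length is 67 − 7 + 1 = 61 bp.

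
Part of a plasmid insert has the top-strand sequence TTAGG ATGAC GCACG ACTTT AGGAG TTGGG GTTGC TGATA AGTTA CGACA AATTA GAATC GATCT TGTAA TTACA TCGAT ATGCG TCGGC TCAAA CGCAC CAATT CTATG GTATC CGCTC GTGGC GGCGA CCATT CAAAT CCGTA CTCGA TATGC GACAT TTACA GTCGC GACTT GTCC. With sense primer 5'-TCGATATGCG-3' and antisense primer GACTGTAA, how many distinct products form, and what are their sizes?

Two products: 93 bp, 22 bp

The forward primer TCGATATGCG matches the top strand at positions 76–85, 147–156.
The reverse primer's reverse complement is TTACAGTC, matching at positions 161–168.
Each forward site pairs with the reverse site to give a product ending at position 168: sizes 93, 22 bp.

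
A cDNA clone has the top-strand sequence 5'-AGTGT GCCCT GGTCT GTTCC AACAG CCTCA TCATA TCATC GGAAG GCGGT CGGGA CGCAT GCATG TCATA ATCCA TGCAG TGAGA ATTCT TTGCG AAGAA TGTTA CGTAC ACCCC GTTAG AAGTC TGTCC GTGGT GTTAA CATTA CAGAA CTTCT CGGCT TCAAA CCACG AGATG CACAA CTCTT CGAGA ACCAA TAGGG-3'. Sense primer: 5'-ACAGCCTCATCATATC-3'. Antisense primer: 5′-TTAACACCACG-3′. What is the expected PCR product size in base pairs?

The forward primer matches the template at positions 22–37.
Taking the reverse complement of TTAACACCACG gives CGTGGTGTTAA, found at positions 130–140 on the template; the primer anneals here to the top strand with its 3' end pointing upstream.
Product length = (reverse-primer end) − (forward-primer start) + 1 = 140 − 22 + 1 = 119 bp.

119 bp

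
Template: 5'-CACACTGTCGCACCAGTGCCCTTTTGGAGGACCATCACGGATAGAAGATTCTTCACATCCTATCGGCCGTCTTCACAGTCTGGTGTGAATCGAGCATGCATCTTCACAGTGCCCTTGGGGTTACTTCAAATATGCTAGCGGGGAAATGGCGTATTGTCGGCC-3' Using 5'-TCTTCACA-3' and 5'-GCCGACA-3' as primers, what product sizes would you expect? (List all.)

The forward primer TCTTCACA matches the top strand at positions 50–57, 70–77, 101–108.
The reverse primer's reverse complement is TGTCGGC, matching at positions 155–161.
Each forward site pairs with the reverse site to give a product ending at position 161: sizes 112, 92, 61 bp.

112 bp, 92 bp, 61 bp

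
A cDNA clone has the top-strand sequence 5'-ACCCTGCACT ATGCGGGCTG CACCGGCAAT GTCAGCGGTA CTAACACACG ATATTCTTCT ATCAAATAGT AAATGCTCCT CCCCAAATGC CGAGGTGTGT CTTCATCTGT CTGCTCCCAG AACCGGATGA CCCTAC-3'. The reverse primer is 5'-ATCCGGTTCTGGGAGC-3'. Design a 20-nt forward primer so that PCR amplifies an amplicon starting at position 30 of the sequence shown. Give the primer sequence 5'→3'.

The reverse primer's reverse complement GCTCCCAGAACCGGAT matches the template at positions 113–128; the product starts at position 30.
The forward primer is identical to the top strand over positions 30–49: TGTCAGCGGTACTAACACAC.

5'-TGTCAGCGGTACTAACACAC-3'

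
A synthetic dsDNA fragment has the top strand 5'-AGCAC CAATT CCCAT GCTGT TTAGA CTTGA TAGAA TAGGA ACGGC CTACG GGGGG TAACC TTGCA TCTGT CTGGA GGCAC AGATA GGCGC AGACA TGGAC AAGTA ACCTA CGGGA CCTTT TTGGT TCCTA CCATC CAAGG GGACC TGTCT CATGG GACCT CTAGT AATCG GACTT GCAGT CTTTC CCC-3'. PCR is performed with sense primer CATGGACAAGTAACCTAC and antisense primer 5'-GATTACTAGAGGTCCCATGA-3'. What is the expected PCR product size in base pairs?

76 bp

Scanning the template, CATGGACAAGTAACCTAC occurs at positions 94–111; this primer anneals to the bottom strand there with its 3' end pointing downstream.
Taking the reverse complement of GATTACTAGAGGTCCCATGA gives TCATGGGACCTCTAGTAATC, found at positions 150–169 on the template; the primer anneals here to the top strand with its 3' end pointing upstream.
Amplicon spans positions 94–169: 76 bp.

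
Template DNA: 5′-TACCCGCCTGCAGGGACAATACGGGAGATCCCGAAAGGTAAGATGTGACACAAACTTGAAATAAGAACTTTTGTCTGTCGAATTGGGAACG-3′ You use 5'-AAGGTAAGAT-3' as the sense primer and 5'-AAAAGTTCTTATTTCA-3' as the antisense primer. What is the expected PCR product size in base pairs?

Scanning the template, AAGGTAAGAT occurs at positions 35–44; this primer anneals to the bottom strand there with its 3' end pointing downstream.
Reverse complement of the reverse primer: TGAAATAAGAACTTTT. This occurs on the top strand at positions 57–72.
Amplicon spans positions 35–72: 38 bp.

38 bp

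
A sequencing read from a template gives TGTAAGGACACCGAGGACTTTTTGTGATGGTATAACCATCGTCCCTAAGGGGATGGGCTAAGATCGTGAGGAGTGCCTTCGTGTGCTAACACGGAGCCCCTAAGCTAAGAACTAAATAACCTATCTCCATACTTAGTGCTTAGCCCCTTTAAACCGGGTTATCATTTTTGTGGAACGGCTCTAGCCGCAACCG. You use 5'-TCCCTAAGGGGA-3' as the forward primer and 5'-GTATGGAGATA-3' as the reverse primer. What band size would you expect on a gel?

91 bp

Forward primer TCCCTAAGGGGA is found on the top strand at positions 42–53.
Taking the reverse complement of GTATGGAGATA gives TATCTCCATAC, found at positions 122–132 on the template; the primer anneals here to the top strand with its 3' end pointing upstream.
Amplicon spans positions 42–132: 91 bp.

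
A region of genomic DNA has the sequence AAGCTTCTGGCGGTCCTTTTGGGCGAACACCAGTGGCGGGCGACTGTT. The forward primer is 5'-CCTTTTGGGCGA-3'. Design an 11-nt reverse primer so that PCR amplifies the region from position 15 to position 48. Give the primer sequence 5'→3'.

The product's 3' end on the top strand is position 48.
The reverse primer anneals to the top strand over positions 38–48, i.e. to GGGCGACTGTT.
Its sequence written 5'→3' is the reverse complement: AACAGTCGCCC.

5'-AACAGTCGCCC-3'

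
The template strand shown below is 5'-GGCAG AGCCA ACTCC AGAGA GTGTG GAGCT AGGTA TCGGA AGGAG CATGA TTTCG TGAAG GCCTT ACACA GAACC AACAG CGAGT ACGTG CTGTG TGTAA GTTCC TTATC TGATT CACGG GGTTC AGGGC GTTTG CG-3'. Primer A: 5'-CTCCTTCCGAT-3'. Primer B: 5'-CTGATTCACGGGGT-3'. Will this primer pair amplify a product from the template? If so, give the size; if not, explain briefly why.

No product — the primers' 3' ends point away from each other.

Primer A (CTCCTTCCGAT) has reverse complement ATCGGAAGGAG, which matches the top strand at positions 35–45; primer A anneals to the top strand there with its 3' end pointing upstream toward position 35.
Primer B (CTGATTCACGGGGT) matches the top strand directly at positions 110–123; it anneals to the bottom strand with its 3' end pointing downstream toward position 123.
The 3' ends diverge (primer A extends toward position 1, primer B toward position 137), so the primers never converge on a shared product.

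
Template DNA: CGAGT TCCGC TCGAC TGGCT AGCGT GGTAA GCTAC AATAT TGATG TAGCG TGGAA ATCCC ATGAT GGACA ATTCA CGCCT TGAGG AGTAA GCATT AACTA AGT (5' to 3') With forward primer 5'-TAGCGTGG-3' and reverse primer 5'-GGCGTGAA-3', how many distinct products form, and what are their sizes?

The forward primer TAGCGTGG matches the top strand at positions 20–27, 46–53.
The reverse primer's reverse complement is TTCACGCC, matching at positions 72–79.
Each forward site pairs with the reverse site to give a product ending at position 79: sizes 60, 34 bp.

Two products: 60 bp, 34 bp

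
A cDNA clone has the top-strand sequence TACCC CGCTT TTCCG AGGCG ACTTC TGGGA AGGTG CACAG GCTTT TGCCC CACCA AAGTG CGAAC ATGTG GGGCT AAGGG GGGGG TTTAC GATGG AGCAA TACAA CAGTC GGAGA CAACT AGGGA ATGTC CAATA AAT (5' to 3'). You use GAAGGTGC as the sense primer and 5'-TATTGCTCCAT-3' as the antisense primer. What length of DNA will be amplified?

Forward primer GAAGGTGC is found on the top strand at positions 29–36.
Taking the reverse complement of TATTGCTCCAT gives ATGGAGCAATA, found at positions 92–102 on the template; the primer anneals here to the top strand with its 3' end pointing upstream.
The product runs from position 29 to position 102, so its length is 102 − 29 + 1 = 74 bp.

74 bp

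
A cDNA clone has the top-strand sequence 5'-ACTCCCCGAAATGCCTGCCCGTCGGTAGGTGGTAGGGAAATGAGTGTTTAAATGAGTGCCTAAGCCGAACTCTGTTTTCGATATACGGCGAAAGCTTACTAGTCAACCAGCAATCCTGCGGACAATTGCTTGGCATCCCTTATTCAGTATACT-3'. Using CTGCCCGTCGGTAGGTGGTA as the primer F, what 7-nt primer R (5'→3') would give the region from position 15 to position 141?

The product's 3' end on the top strand is position 141.
The reverse primer anneals to the top strand over positions 135–141, i.e. to ATCCCTT.
Its sequence written 5'→3' is the reverse complement: AAGGGAT.

5'-AAGGGAT-3'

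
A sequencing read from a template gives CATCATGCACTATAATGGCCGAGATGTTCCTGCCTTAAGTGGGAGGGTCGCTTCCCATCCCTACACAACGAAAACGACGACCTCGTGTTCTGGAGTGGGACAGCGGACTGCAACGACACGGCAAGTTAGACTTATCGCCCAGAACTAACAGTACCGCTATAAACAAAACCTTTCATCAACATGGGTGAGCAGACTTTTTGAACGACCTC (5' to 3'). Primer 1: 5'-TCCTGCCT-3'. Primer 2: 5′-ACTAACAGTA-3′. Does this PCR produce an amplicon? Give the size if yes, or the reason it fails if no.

Primer 1 (TCCTGCCT) matches the top strand at positions 28–35 (3' end points downstream).
Primer 2 (ACTAACAGTA) also matches the top strand directly, at positions 144–153 — its reverse complement TACTGTTAGT is not present.
Both primers anneal to the bottom strand with 3' ends pointing the same way, so neither can prime synthesis back toward the other.

No product — both primers anneal to the same strand and extend in the same direction.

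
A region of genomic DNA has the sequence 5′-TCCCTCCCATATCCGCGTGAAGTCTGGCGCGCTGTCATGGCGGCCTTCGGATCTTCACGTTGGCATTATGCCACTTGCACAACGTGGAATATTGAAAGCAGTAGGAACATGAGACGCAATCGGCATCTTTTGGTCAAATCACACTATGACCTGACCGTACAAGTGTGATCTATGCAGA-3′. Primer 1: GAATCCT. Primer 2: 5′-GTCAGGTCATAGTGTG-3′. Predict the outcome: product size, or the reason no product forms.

Primer 1 (GAATCCT) does not match the top strand, and its reverse complement AGGATTC does not match either.
With no annealing site for primer 1, no amplification occurs.

No product — primer 1 has no binding site in the template.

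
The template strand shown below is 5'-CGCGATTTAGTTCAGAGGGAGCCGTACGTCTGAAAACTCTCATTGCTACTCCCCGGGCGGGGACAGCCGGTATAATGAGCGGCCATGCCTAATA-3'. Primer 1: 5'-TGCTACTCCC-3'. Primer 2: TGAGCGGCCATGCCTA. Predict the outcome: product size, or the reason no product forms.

No product — both primers anneal to the same strand and extend in the same direction.

Primer 1 (TGCTACTCCC) matches the top strand at positions 44–53 (3' end points downstream).
Primer 2 (TGAGCGGCCATGCCTA) also matches the top strand directly, at positions 76–91 — its reverse complement TAGGCATGGCCGCTCA is not present.
Both primers anneal to the bottom strand with 3' ends pointing the same way, so neither can prime synthesis back toward the other.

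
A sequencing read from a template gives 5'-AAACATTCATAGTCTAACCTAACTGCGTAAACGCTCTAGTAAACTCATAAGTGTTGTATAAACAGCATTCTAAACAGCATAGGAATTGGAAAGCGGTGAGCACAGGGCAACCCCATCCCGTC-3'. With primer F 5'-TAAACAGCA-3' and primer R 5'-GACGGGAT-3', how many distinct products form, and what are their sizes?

The forward primer TAAACAGCA matches the top strand at positions 59–67, 71–79.
The reverse primer's reverse complement is ATCCCGTC, matching at positions 115–122.
Each forward site pairs with the reverse site to give a product ending at position 122: sizes 64, 52 bp.

Two products: 64 bp, 52 bp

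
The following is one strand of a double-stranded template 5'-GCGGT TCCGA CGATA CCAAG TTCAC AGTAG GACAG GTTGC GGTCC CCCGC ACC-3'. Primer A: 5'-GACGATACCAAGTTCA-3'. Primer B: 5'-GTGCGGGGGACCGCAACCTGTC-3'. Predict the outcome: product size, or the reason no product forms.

Primer A (GACGATACCAAGTTCA) matches the top strand at positions 9–24; it acts as a forward primer.
Primer B's reverse complement is GACAGGTTGCGGTCCCCCGCAC, matching the top strand at positions 31–52; it acts as a reverse primer.
The 3' ends face each other across positions 9–52, giving a 44 bp product.

Yes — a 44 bp product.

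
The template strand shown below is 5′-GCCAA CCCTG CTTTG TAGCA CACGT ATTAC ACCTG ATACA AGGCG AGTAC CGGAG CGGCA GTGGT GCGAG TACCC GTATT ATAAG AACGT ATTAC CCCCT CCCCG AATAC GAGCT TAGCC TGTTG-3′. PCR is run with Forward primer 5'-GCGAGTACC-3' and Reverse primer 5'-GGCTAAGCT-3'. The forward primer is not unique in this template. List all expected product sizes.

The forward primer GCGAGTACC matches the top strand at positions 43–51, 66–74.
The reverse primer's reverse complement is AGCTTAGCC, matching at positions 112–120.
Each forward site pairs with the reverse site to give a product ending at position 120: sizes 78, 55 bp.

78 bp, 55 bp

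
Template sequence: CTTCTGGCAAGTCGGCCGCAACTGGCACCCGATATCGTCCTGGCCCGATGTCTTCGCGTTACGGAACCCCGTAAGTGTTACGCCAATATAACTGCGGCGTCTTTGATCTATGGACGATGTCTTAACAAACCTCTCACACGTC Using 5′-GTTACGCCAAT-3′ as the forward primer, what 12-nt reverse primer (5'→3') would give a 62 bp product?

5'-TGTGAGAGGTTT-3'

The forward primer binds at positions 77–87, so a 62 bp product ends at position 77 + 62 − 1 = 138.
The reverse primer anneals to the top strand over positions 127–138, i.e. to AAACCTCTCACA.
Its sequence written 5'→3' is the reverse complement: TGTGAGAGGTTT.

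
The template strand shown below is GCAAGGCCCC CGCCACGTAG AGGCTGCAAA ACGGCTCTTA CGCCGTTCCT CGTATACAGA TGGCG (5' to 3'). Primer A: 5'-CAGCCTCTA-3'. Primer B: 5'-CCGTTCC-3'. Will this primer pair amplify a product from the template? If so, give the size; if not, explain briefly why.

Primer A (CAGCCTCTA) has reverse complement TAGAGGCTG, which matches the top strand at positions 18–26; primer A anneals to the top strand there with its 3' end pointing upstream toward position 18.
Primer B (CCGTTCC) matches the top strand directly at positions 43–49; it anneals to the bottom strand with its 3' end pointing downstream toward position 49.
The 3' ends diverge (primer A extends toward position 1, primer B toward position 65), so the primers never converge on a shared product.

No product — the primers' 3' ends point away from each other.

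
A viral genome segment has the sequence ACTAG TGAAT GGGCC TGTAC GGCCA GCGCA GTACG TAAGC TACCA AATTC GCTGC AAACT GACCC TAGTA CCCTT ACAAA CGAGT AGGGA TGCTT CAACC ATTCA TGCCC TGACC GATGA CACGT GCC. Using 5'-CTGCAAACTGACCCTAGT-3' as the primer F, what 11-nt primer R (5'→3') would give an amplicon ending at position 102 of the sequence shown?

The forward primer binds at positions 52–69; the product's 3' end on the top strand is position 102.
The reverse primer anneals to the top strand over positions 92–102, i.e. to GCTTCAACCAT.
Its sequence written 5'→3' is the reverse complement: ATGGTTGAAGC.

5'-ATGGTTGAAGC-3'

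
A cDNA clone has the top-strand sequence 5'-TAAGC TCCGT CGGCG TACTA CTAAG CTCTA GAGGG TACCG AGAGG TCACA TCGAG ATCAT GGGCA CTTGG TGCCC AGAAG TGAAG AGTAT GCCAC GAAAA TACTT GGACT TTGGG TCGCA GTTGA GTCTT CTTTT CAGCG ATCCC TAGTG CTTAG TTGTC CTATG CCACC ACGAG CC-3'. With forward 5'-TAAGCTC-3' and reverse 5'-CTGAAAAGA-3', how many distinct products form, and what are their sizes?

Two products: 138 bp, 117 bp

The forward primer TAAGCTC matches the top strand at positions 1–7, 22–28.
The reverse primer's reverse complement is TCTTTTCAG, matching at positions 130–138.
Each forward site pairs with the reverse site to give a product ending at position 138: sizes 138, 117 bp.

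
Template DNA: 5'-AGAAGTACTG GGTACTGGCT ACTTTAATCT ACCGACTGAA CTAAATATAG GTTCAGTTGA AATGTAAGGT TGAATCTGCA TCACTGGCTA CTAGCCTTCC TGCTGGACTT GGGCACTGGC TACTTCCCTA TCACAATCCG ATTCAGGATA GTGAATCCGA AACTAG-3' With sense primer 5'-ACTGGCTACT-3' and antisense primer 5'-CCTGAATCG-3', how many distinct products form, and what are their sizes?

Three products: 134 bp, 65 bp, 33 bp

The forward primer ACTGGCTACT matches the top strand at positions 14–23, 83–92, 115–124.
The reverse primer's reverse complement is CGATTCAGG, matching at positions 139–147.
Each forward site pairs with the reverse site to give a product ending at position 147: sizes 134, 65, 33 bp.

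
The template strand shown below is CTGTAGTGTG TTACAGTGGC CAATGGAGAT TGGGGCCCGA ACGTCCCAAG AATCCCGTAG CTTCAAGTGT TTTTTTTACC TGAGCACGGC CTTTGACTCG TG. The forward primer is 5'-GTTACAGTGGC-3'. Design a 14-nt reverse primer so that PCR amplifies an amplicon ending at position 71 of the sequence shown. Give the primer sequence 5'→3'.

The forward primer binds at positions 10–20; the product's 3' end on the top strand is position 71.
The reverse primer anneals to the top strand over positions 58–71, i.e. to TAGCTTCAAGTGTT.
Its sequence written 5'→3' is the reverse complement: AACACTTGAAGCTA.

5'-AACACTTGAAGCTA-3'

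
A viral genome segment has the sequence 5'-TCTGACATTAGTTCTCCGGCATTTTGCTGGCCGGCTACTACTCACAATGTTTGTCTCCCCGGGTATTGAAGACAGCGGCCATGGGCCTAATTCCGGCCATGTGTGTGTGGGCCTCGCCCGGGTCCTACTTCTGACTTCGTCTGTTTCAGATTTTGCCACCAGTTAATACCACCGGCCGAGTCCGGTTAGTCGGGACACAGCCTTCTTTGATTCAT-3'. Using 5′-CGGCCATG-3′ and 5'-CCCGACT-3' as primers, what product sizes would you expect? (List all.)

The forward primer CGGCCATG matches the top strand at positions 76–83, 94–101.
The reverse primer's reverse complement is AGTCGGG, matching at positions 188–194.
Each forward site pairs with the reverse site to give a product ending at position 194: sizes 119, 101 bp.

119 bp, 101 bp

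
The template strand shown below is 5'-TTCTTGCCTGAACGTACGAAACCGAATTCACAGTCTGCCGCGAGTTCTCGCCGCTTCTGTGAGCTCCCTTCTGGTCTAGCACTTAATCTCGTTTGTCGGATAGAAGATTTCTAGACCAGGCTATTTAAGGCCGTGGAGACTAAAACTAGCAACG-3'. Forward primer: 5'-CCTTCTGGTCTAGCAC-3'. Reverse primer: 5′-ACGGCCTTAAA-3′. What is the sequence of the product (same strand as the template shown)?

5'-CCTTCTGGTCTAGCACTTAATCTCGTTTGTCGGATAGAAGATTTCTAGACCAGGCTATTTAAGGCCGT-3'

Scanning the template, CCTTCTGGTCTAGCAC occurs at positions 67–82; this primer anneals to the bottom strand there with its 3' end pointing downstream.
Taking the reverse complement of ACGGCCTTAAA gives TTTAAGGCCGT, found at positions 124–134 on the template; the primer anneals here to the top strand with its 3' end pointing upstream.
The product is the template from position 67 through 134 (68 bp).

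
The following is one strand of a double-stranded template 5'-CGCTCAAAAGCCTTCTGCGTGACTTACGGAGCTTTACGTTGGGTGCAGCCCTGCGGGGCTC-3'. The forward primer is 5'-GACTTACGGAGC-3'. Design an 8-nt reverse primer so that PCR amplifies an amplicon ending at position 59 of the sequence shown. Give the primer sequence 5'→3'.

The forward primer binds at positions 21–32; the product's 3' end on the top strand is position 59.
The reverse primer anneals to the top strand over positions 52–59, i.e. to TGCGGGGC.
Its sequence written 5'→3' is the reverse complement: GCCCCGCA.

5'-GCCCCGCA-3'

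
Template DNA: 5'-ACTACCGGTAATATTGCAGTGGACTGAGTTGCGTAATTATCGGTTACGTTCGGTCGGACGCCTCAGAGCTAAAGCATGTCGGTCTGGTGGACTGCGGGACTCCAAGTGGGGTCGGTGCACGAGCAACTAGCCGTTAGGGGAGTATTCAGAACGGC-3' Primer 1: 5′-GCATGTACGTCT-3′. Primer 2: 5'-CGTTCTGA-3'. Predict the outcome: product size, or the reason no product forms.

No product — primer 1 has no binding site in the template.

Primer 1 (GCATGTACGTCT) does not match the top strand, and its reverse complement AGACGTACATGC does not match either.
With no annealing site for primer 1, no amplification occurs.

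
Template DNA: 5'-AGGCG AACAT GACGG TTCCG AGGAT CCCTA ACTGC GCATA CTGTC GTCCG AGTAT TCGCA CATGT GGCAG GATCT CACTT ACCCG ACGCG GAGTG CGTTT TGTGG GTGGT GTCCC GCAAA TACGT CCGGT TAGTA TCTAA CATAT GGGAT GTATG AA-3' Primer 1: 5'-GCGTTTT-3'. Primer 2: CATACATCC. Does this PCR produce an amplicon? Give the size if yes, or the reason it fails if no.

Yes — a 61 bp product.

Primer 1 (GCGTTTT) matches the top strand at positions 95–101; it acts as a forward primer.
Primer 2's reverse complement is GGATGTATG, matching the top strand at positions 147–155; it acts as a reverse primer.
The 3' ends face each other across positions 95–155, giving a 61 bp product.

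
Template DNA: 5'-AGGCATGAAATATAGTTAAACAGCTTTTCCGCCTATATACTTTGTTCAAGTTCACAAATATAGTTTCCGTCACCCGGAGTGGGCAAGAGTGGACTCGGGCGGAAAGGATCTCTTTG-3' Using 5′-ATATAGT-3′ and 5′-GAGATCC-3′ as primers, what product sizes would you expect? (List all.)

The forward primer ATATAGT matches the top strand at positions 10–16, 58–64.
The reverse primer's reverse complement is GGATCTC, matching at positions 106–112.
Each forward site pairs with the reverse site to give a product ending at position 112: sizes 103, 55 bp.

103 bp, 55 bp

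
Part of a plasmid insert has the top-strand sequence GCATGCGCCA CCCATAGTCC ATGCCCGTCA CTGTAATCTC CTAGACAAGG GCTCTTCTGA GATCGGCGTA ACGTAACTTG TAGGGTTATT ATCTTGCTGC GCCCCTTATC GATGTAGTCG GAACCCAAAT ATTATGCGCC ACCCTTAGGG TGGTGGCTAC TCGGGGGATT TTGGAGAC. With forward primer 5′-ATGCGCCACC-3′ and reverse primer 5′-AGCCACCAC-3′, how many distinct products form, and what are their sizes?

Two products: 156 bp, 25 bp

The forward primer ATGCGCCACC matches the top strand at positions 3–12, 134–143.
The reverse primer's reverse complement is GTGGTGGCT, matching at positions 150–158.
Each forward site pairs with the reverse site to give a product ending at position 158: sizes 156, 25 bp.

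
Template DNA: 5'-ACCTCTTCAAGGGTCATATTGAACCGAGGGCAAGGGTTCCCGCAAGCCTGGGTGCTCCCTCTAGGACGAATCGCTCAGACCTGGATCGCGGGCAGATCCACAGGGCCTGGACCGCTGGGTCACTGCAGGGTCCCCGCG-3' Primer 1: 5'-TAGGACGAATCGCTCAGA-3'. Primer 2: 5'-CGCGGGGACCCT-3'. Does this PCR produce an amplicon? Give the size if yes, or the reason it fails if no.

Primer 1 (TAGGACGAATCGCTCAGA) matches the top strand at positions 62–79; it acts as a forward primer.
Primer 2's reverse complement is AGGGTCCCCGCG, matching the top strand at positions 127–138; it acts as a reverse primer.
The 3' ends face each other across positions 62–138, giving a 77 bp product.

Yes — a 77 bp product.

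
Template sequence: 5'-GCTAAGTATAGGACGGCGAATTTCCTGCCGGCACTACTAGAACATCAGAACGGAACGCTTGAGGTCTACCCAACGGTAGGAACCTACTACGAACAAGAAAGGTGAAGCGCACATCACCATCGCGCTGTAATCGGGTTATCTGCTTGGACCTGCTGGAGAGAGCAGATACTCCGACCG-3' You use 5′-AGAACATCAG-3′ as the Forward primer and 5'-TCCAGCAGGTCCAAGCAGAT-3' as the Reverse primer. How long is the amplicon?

119 bp

Forward primer AGAACATCAG is found on the top strand at positions 39–48.
Taking the reverse complement of TCCAGCAGGTCCAAGCAGAT gives ATCTGCTTGGACCTGCTGGA, found at positions 138–157 on the template; the primer anneals here to the top strand with its 3' end pointing upstream.
The product runs from position 39 to position 157, so its length is 157 − 39 + 1 = 119 bp.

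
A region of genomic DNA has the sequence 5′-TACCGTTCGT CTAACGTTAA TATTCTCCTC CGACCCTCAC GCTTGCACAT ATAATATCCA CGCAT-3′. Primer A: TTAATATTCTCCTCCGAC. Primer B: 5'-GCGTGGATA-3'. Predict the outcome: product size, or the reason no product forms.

Yes — a 47 bp product.

Primer A (TTAATATTCTCCTCCGAC) matches the top strand at positions 17–34; it acts as a forward primer.
Primer B's reverse complement is TATCCACGC, matching the top strand at positions 55–63; it acts as a reverse primer.
The 3' ends face each other across positions 17–63, giving a 47 bp product.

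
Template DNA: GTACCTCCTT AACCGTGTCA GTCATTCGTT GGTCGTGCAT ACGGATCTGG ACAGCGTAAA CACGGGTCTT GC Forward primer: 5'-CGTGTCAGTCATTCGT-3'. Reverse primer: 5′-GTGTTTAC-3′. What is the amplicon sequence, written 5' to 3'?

The forward primer matches the template at positions 14–29.
The reverse primer's reverse complement is GTAAACAC, which matches the template at positions 56–63.
The product is the template from position 14 through 63 (50 bp).

5'-CGTGTCAGTCATTCGTTGGTCGTGCATACGGATCTGGACAGCGTAAACAC-3'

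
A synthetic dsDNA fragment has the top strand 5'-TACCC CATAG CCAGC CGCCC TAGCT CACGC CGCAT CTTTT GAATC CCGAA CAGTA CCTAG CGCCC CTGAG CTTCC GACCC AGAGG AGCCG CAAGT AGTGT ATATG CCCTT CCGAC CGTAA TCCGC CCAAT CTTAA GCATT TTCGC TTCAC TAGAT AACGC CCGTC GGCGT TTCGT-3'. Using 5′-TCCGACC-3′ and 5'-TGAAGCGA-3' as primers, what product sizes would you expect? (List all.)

The forward primer TCCGACC matches the top strand at positions 73–79, 110–116.
The reverse primer's reverse complement is TCGCTTCA, matching at positions 142–149.
Each forward site pairs with the reverse site to give a product ending at position 149: sizes 77, 40 bp.

77 bp, 40 bp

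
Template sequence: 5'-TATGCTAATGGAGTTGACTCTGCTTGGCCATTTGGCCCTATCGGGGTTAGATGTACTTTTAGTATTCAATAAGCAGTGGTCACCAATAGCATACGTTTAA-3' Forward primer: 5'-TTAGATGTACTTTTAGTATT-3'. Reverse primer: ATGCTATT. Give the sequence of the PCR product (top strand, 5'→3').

5'-TTAGATGTACTTTTAGTATTCAATAAGCAGTGGTCACCAATAGCAT-3'

Scanning the template, TTAGATGTACTTTTAGTATT occurs at positions 47–66; this primer anneals to the bottom strand there with its 3' end pointing downstream.
Taking the reverse complement of ATGCTATT gives AATAGCAT, found at positions 85–92 on the template; the primer anneals here to the top strand with its 3' end pointing upstream.
The product is the template from position 47 through 92 (46 bp).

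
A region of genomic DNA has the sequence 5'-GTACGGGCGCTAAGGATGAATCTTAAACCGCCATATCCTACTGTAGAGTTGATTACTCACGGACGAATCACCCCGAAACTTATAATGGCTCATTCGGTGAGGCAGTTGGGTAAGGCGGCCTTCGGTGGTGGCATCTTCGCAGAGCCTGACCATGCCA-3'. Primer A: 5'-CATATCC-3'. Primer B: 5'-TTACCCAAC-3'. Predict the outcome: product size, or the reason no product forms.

Yes — an 82 bp product.

Primer A (CATATCC) matches the top strand at positions 32–38; it acts as a forward primer.
Primer B's reverse complement is GTTGGGTAA, matching the top strand at positions 105–113; it acts as a reverse primer.
The 3' ends face each other across positions 32–113, giving an 82 bp product.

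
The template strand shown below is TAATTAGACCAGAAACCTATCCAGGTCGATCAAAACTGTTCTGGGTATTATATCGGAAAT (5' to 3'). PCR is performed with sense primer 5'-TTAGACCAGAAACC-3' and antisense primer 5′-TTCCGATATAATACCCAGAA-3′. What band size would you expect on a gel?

55 bp

Scanning the template, TTAGACCAGAAACC occurs at positions 4–17; this primer anneals to the bottom strand there with its 3' end pointing downstream.
The reverse primer's reverse complement is TTCTGGGTATTATATCGGAA, which matches the template at positions 39–58.
The product runs from position 4 to position 58, so its length is 58 − 4 + 1 = 55 bp.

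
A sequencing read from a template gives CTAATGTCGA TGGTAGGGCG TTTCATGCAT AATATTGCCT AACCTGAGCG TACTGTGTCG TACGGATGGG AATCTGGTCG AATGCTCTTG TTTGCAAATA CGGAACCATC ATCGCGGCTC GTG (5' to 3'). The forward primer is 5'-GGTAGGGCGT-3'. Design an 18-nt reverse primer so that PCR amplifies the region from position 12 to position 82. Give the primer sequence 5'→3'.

The product's 3' end on the top strand is position 82.
The reverse primer anneals to the top strand over positions 65–82, i.e. to GATGGGAATCTGGTCGAA.
Its sequence written 5'→3' is the reverse complement: TTCGACCAGATTCCCATC.

5'-TTCGACCAGATTCCCATC-3'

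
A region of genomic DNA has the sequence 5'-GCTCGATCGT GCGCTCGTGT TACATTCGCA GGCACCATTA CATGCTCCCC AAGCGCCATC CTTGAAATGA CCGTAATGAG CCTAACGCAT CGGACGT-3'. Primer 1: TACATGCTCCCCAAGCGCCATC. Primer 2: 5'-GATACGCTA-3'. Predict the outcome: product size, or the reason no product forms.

Primer 2 (GATACGCTA) does not match the top strand, and its reverse complement TAGCGTATC does not match either.
With no annealing site for primer 2, no amplification occurs.

No product — primer 2 has no binding site in the template.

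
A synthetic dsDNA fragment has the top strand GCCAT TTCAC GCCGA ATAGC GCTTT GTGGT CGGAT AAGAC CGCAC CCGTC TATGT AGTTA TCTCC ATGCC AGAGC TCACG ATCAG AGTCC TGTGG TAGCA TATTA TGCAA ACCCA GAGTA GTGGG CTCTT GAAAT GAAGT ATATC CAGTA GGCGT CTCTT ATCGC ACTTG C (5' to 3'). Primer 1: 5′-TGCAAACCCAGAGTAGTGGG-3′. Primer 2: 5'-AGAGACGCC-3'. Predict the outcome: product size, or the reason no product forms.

Primer 1 (TGCAAACCCAGAGTAGTGGG) matches the top strand at positions 106–125; it acts as a forward primer.
Primer 2's reverse complement is GGCGTCTCT, matching the top strand at positions 151–159; it acts as a reverse primer.
The 3' ends face each other across positions 106–159, giving a 54 bp product.

Yes — a 54 bp product.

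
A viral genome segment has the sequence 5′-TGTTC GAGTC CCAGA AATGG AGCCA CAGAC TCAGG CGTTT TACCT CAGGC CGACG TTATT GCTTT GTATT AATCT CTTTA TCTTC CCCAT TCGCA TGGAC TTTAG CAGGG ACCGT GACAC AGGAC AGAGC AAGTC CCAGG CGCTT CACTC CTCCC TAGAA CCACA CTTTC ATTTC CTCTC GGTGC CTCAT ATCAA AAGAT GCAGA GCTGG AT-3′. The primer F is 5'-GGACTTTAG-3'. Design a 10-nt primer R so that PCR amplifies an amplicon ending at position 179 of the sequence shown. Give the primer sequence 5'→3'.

5'-AGAGGAAATG-3'

The forward primer binds at positions 97–105; the product's 3' end on the top strand is position 179.
The reverse primer anneals to the top strand over positions 170–179, i.e. to CATTTCCTCT.
Its sequence written 5'→3' is the reverse complement: AGAGGAAATG.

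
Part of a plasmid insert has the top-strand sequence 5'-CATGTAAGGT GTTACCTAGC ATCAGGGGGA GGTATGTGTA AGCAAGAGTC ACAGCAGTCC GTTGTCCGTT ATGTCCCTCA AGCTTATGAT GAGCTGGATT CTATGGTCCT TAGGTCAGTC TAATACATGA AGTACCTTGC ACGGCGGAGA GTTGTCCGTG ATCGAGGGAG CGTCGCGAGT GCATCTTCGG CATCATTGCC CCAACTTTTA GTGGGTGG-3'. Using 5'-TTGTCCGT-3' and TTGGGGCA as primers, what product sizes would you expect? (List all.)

The forward primer TTGTCCGT matches the top strand at positions 62–69, 152–159.
The reverse primer's reverse complement is TGCCCCAA, matching at positions 197–204.
Each forward site pairs with the reverse site to give a product ending at position 204: sizes 143, 53 bp.

143 bp, 53 bp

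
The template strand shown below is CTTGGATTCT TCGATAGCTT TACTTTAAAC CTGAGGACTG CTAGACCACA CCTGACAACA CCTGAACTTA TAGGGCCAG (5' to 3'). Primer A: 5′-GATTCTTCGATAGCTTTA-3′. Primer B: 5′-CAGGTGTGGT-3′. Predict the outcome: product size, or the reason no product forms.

Yes — a 50 bp product.

Primer A (GATTCTTCGATAGCTTTA) matches the top strand at positions 5–22; it acts as a forward primer.
Primer B's reverse complement is ACCACACCTG, matching the top strand at positions 45–54; it acts as a reverse primer.
The 3' ends face each other across positions 5–54, giving a 50 bp product.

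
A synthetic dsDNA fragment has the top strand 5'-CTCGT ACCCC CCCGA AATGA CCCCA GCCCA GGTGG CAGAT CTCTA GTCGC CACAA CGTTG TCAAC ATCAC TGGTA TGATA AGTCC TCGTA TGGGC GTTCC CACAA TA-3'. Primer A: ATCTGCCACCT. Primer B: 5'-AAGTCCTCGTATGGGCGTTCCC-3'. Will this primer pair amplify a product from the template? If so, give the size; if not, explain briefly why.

Primer A (ATCTGCCACCT) has reverse complement AGGTGGCAGAT, which matches the top strand at positions 30–40; primer A anneals to the top strand there with its 3' end pointing upstream toward position 30.
Primer B (AAGTCCTCGTATGGGCGTTCCC) matches the top strand directly at positions 80–101; it anneals to the bottom strand with its 3' end pointing downstream toward position 101.
The 3' ends diverge (primer A extends toward position 1, primer B toward position 107), so the primers never converge on a shared product.

No product — the primers' 3' ends point away from each other.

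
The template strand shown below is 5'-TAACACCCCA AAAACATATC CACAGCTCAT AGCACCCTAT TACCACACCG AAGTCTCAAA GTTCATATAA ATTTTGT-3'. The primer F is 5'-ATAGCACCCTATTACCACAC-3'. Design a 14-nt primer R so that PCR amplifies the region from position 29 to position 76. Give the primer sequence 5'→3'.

The product's 3' end on the top strand is position 76.
The reverse primer anneals to the top strand over positions 63–76, i.e. to TCATATAAATTTTG.
Its sequence written 5'→3' is the reverse complement: CAAAATTTATATGA.

5'-CAAAATTTATATGA-3'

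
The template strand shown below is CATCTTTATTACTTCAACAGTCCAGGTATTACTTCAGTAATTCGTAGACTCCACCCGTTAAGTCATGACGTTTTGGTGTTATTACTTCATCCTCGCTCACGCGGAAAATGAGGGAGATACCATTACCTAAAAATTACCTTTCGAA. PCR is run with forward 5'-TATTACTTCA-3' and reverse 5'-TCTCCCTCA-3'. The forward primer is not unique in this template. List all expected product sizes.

The forward primer TATTACTTCA matches the top strand at positions 7–16, 27–36, 80–89.
The reverse primer's reverse complement is TGAGGGAGA, matching at positions 109–117.
Each forward site pairs with the reverse site to give a product ending at position 117: sizes 111, 91, 38 bp.

111 bp, 91 bp, 38 bp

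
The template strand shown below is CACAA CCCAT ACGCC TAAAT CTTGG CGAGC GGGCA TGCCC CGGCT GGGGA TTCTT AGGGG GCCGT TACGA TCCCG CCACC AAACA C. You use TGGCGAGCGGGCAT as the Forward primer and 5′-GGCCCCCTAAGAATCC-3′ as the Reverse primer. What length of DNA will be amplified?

41 bp

Forward primer TGGCGAGCGGGCAT is found on the top strand at positions 23–36.
The reverse primer's reverse complement is GGATTCTTAGGGGGCC, which matches the template at positions 48–63.
Product length = (reverse-primer end) − (forward-primer start) + 1 = 63 − 23 + 1 = 41 bp.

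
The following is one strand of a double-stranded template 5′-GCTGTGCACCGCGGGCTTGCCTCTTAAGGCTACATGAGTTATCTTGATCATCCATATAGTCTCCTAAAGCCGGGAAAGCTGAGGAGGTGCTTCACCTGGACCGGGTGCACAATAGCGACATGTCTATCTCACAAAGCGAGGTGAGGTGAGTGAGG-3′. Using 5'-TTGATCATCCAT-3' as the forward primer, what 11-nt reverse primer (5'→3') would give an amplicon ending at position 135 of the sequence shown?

The forward primer binds at positions 44–55; the product's 3' end on the top strand is position 135.
The reverse primer anneals to the top strand over positions 125–135, i.e. to TATCTCACAAA.
Its sequence written 5'→3' is the reverse complement: TTTGTGAGATA.

5'-TTTGTGAGATA-3'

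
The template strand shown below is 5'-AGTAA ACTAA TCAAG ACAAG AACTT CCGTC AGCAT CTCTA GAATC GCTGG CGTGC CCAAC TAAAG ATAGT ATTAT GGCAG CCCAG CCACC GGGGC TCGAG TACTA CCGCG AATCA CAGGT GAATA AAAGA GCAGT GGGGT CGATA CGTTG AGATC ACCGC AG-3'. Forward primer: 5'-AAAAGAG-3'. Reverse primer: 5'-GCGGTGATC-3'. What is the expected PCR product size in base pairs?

Scanning the template, AAAAGAG occurs at positions 125–131; this primer anneals to the bottom strand there with its 3' end pointing downstream.
Taking the reverse complement of GCGGTGATC gives GATCACCGC, found at positions 152–160 on the template; the primer anneals here to the top strand with its 3' end pointing upstream.
The product runs from position 125 to position 160, so its length is 160 − 125 + 1 = 36 bp.

36 bp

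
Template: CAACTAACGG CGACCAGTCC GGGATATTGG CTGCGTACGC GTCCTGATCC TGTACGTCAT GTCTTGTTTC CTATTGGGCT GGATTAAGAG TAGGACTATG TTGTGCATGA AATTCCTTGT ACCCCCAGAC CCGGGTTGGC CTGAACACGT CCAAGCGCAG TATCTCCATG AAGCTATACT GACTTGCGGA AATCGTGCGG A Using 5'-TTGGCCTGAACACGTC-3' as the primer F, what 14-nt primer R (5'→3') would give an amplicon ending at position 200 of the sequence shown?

The forward primer binds at positions 136–151; the product's 3' end on the top strand is position 200.
The reverse primer anneals to the top strand over positions 187–200, i.e. to CGGAAATCGTGCGG.
Its sequence written 5'→3' is the reverse complement: CCGCACGATTTCCG.

5'-CCGCACGATTTCCG-3'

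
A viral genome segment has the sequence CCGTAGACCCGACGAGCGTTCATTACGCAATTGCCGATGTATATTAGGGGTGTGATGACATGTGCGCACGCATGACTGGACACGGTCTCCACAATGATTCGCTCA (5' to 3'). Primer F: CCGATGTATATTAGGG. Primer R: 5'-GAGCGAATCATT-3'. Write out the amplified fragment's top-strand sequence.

Forward primer CCGATGTATATTAGGG is found on the top strand at positions 34–49.
Reverse complement of the reverse primer: AATGATTCGCTC. This occurs on the top strand at positions 93–104.
The product is the template from position 34 through 104 (71 bp).

5'-CCGATGTATATTAGGGGTGTGATGACATGTGCGCACGCATGACTGGACACGGTCTCCACAATGATTCGCTC-3'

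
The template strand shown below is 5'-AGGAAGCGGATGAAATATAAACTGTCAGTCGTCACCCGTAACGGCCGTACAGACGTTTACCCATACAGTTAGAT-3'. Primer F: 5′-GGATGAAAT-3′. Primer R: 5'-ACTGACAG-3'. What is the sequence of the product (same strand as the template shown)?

5'-GGATGAAATATAAACTGTCAGT-3'

Scanning the template, GGATGAAAT occurs at positions 8–16; this primer anneals to the bottom strand there with its 3' end pointing downstream.
Taking the reverse complement of ACTGACAG gives CTGTCAGT, found at positions 22–29 on the template; the primer anneals here to the top strand with its 3' end pointing upstream.
The product is the template from position 8 through 29 (22 bp).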